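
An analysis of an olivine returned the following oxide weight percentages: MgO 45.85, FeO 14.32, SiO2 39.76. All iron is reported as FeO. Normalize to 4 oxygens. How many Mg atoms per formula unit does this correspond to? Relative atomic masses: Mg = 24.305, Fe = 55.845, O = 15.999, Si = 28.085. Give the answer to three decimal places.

MgO (M=40.304): mol = 1.13760; Mg = 1.13760, O = 1.13760.
FeO (M=71.844): mol = 0.19932; Fe = 0.19932, O = 0.19932.
SiO2 (M=60.083): mol = 0.66175; Si = 0.66175, O = 1.32350.
ΣO = 2.66042; factor = 4/ΣO = 1.50352.
Mg apfu = 1.13760 × 1.50352 = 1.710.

1.710 Mg apfu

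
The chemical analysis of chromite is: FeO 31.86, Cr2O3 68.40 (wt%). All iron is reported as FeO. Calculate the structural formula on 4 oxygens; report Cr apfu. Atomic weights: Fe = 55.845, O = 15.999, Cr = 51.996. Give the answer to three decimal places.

31.86 wt% FeO ÷ 71.844 g/mol = 0.44346 mol, giving 0.44346 Fe and 0.44346 O.
68.40 wt% Cr2O3 ÷ 151.989 g/mol = 0.45003 mol, giving 0.90006 Cr and 1.35009 O.
Oxygen sums to 1.79355; scaling by 4/1.79355 = 2.23021 puts the formula on 4 O.
Cr: 0.90006 × 2.23021 = 2.007 atoms per formula unit.

2.007 Cr apfu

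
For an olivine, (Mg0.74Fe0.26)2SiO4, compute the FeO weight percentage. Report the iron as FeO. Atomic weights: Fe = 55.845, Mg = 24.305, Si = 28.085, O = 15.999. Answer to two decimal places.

M((Mg0.74Fe0.26)2SiO4) = 157.092 g/mol; M(FeO) = 71.844 g/mol.
Moles FeO per formula unit = 0.52 Fe ÷ 1 = 0.5200.
FeO fraction = (0.5200 × 71.844) / 157.092 = 37.359/157.092 = 0.2378.

23.78 wt%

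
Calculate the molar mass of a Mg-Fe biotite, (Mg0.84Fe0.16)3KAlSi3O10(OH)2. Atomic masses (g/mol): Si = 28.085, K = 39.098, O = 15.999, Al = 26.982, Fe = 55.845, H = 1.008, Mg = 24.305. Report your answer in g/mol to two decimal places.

432.39 g/mol

The formula mass is the sum 2.52×24.305 + 0.48×55.845 + 1×39.098 + 1×26.982 + 3×28.085 + 12×15.999 + 2×1.008.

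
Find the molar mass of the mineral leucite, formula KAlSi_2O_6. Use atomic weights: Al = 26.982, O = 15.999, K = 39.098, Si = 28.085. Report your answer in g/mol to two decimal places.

K: 1 × 39.098 = 39.0980
Al: 1 × 26.982 = 26.9820
Si: 2 × 28.085 = 56.1700
O: 6 × 15.999 = 95.9940
Summing the contributions gives the formula mass.

218.24 g/mol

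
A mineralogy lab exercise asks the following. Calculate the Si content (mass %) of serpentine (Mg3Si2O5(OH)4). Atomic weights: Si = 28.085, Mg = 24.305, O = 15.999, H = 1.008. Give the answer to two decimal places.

Molar mass of Mg3Si2O5(OH)4: 3·24.305 + 2·28.085 + 9·15.999 + 4·1.008 = 277.108 g/mol.
Mass of Si per formula unit: 2 × 28.085 = 56.170 g.
Weight fraction Si = 56.170 / 277.108 = 0.2027.

20.27 mass %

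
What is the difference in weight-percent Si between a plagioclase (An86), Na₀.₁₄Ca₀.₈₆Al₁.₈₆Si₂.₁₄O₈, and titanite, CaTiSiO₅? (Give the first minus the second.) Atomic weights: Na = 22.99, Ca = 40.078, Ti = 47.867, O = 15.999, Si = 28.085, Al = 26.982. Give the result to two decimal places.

Si in Na₀.₁₄Ca₀.₈₆Al₁.₈₆Si₂.₁₄O₈: molar mass 275.966 g/mol; 2.14×28.085 = 60.102 g → 21.78 wt%.
Si in CaTiSiO₅: molar mass 196.025 g/mol; 1×28.085 = 28.085 g → 14.33 wt%.
Difference = 21.78 − 14.33 = 7.45 percentage points.

7.45 percentage points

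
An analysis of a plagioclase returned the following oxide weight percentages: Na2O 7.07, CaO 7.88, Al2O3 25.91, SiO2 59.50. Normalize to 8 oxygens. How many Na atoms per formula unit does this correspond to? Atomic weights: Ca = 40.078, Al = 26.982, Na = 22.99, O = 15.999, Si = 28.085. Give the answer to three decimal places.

Na2O (M=61.979): mol = 0.11407; Na = 0.22814, O = 0.11407.
CaO (M=56.077): mol = 0.14052; Ca = 0.14052, O = 0.14052.
Al2O3 (M=101.961): mol = 0.25412; Al = 0.50824, O = 0.76236.
SiO2 (M=60.083): mol = 0.99030; Si = 0.99030, O = 1.98060.
ΣO = 2.99755; factor = 8/ΣO = 2.66885.
Na apfu = 0.22814 × 2.66885 = 0.609.

0.609 Na apfu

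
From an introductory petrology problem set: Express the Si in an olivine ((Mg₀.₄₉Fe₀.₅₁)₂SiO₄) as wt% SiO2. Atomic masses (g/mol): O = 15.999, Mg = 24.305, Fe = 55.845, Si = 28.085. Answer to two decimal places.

34.76 wt%

M((Mg₀.₄₉Fe₀.₅₁)₂SiO₄) = 172.862 g/mol; M(SiO2) = 60.083 g/mol.
Moles SiO2 per formula unit = 1 Si ÷ 1 = 1.0000.
SiO2 fraction = (1.0000 × 60.083) / 172.862 = 60.083/172.862 = 0.3476.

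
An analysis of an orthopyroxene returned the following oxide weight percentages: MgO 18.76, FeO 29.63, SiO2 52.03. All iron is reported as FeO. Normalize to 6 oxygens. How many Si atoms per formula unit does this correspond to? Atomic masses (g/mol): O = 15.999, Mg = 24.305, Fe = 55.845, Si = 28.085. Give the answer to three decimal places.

1.991 Si apfu

18.76 wt% MgO ÷ 40.304 g/mol = 0.46546 mol, giving 0.46546 Mg and 0.46546 O.
29.63 wt% FeO ÷ 71.844 g/mol = 0.41242 mol, giving 0.41242 Fe and 0.41242 O.
52.03 wt% SiO2 ÷ 60.083 g/mol = 0.86597 mol, giving 0.86597 Si and 1.73194 O.
Oxygen sums to 2.60982; scaling by 6/2.60982 = 2.29901 puts the formula on 6 O.
Si: 0.86597 × 2.29901 = 1.991 atoms per formula unit.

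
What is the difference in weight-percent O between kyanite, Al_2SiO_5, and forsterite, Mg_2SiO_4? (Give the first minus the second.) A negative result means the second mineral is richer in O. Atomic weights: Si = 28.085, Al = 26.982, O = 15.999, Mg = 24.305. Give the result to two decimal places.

O in Al_2SiO_5: molar mass 162.044 g/mol; 5×15.999 = 79.995 g → 49.37 wt%.
O in Mg_2SiO_4: molar mass 140.691 g/mol; 4×15.999 = 63.996 g → 45.49 wt%.
Difference = 49.37 − 45.49 = 3.88 percentage points.

3.88 percentage points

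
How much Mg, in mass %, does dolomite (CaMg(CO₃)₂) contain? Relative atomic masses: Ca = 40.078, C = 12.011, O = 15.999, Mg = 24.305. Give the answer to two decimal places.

13.18 mass %

Molar mass of CaMg(CO₃)₂: 1×40.078 + 1×24.305 + 2×12.011 + 6×15.999 = 184.399 g/mol.
Mass of Mg per formula unit: 1 × 24.305 = 24.305 g.
Weight fraction Mg = 24.305 / 184.399 = 0.1318.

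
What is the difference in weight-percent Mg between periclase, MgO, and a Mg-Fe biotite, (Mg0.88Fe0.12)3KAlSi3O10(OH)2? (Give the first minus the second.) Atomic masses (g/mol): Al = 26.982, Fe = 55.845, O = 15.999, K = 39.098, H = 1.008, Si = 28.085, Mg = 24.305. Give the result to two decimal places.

M(MgO) = 40.304 g/mol, so wt% Mg = 24.305/40.304 × 100 = 60.30%.
M((Mg0.88Fe0.12)3KAlSi3O10(OH)2) = 428.608 g/mol, so wt% Mg = 64.165/428.608 × 100 = 14.97%.
60.30 − 14.97 = 45.33 pp.

45.33 percentage points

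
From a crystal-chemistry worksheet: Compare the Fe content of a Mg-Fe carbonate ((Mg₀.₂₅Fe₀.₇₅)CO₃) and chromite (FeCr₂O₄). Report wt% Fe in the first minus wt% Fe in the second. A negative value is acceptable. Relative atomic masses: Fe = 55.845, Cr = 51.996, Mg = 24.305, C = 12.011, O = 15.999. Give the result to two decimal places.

Fe in (Mg₀.₂₅Fe₀.₇₅)CO₃: molar mass 107.968 g/mol; 0.75×55.845 = 41.884 g → 38.79 wt%.
Fe in FeCr₂O₄: molar mass 223.833 g/mol; 1×55.845 = 55.845 g → 24.95 wt%.
Difference = 38.79 − 24.95 = 13.84 percentage points.

13.84 percentage points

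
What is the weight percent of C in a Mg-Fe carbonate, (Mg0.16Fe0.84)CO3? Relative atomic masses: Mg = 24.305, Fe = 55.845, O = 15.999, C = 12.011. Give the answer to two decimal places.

M((Mg0.16Fe0.84)CO3) = 110.807 g/mol.
C contributes 1 × 12.011 = 12.011 g per mole.
12.011/110.807 = 0.1084 → 10.84%.

10.84 weight percent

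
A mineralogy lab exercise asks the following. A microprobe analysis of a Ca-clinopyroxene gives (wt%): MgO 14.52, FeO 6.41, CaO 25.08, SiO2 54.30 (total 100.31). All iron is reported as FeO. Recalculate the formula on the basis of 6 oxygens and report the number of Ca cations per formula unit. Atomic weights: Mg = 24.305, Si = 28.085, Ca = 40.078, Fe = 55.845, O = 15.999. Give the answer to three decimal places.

0.992 Ca apfu

14.52 wt% MgO ÷ 40.304 g/mol = 0.36026 mol, giving 0.36026 Mg and 0.36026 O.
6.41 wt% FeO ÷ 71.844 g/mol = 0.08922 mol, giving 0.08922 Fe and 0.08922 O.
25.08 wt% CaO ÷ 56.077 g/mol = 0.44724 mol, giving 0.44724 Ca and 0.44724 O.
54.30 wt% SiO2 ÷ 60.083 g/mol = 0.90375 mol, giving 0.90375 Si and 1.80750 O.
Oxygen sums to 2.70422; scaling by 6/2.70422 = 2.21875 puts the formula on 6 O.
Ca: 0.44724 × 2.21875 = 0.992 atoms per formula unit.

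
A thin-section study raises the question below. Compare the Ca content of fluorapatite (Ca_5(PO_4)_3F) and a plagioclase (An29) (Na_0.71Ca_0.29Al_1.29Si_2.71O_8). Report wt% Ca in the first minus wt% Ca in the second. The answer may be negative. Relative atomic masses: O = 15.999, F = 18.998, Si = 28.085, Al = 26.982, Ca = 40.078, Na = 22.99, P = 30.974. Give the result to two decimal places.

35.38 percentage points

M(Ca_5(PO_4)_3F) = 504.298 g/mol, so wt% Ca = 200.390/504.298 × 100 = 39.74%.
M(Na_0.71Ca_0.29Al_1.29Si_2.71O_8) = 266.855 g/mol, so wt% Ca = 11.623/266.855 × 100 = 4.36%.
39.74 − 4.36 = 35.38 pp.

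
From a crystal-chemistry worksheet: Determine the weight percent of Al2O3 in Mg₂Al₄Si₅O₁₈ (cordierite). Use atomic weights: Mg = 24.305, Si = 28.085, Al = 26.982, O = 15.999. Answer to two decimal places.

34.86 wt%

Formula mass = 584.945 g/mol.
4 Al → 2.0000 mol Al2O3 per formula unit; M(Al2O3) = 101.961, so Al2O3 mass = 203.922 g.
203.922/584.945 × 100 = 34.86 wt%.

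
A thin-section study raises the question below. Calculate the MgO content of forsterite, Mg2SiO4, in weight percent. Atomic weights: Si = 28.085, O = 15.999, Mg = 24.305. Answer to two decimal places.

57.29 wt%

M(Mg2SiO4) = 140.691 g/mol; M(MgO) = 40.304 g/mol.
Moles MgO per formula unit = 2 Mg ÷ 1 = 2.0000.
MgO fraction = (2.0000 × 40.304) / 140.691 = 80.608/140.691 = 0.5729.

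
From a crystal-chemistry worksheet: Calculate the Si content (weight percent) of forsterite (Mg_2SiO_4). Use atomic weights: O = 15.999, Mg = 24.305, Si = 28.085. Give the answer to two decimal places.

Formula mass = 2·24.305 + 1·28.085 + 4·15.999 = 140.691 g/mol, of which 28.085 g is Si.
So Si makes up 28.085/140.691 = 0.1996 of the mass, i.e. 19.96%.

19.96 weight percent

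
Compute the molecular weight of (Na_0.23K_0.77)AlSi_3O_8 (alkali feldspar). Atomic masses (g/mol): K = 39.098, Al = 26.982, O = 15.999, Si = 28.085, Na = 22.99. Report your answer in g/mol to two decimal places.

The formula mass is the sum 0.23·22.99 + 0.77·39.098 + 1·26.982 + 3·28.085 + 8·15.999.

274.62 g/mol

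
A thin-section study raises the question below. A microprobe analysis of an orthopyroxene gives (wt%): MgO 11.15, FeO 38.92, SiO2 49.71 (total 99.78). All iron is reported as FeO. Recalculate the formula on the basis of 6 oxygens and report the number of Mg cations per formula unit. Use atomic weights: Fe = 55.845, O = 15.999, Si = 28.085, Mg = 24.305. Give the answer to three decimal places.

0.671 Mg apfu

MgO: 11.15/40.304 = 0.27665 mol → 0.27665 mol Mg, 0.27665 mol O.
FeO: 38.92/71.844 = 0.54173 mol → 0.54173 mol Fe, 0.54173 mol O.
SiO2: 49.71/60.083 = 0.82736 mol → 0.82736 mol Si, 1.65472 mol O.
Total oxygen = 2.47310 mol. Normalization factor = 6/2.47310 = 2.42610.
Mg per 6 O = 0.27665 × 2.42610 = 0.671.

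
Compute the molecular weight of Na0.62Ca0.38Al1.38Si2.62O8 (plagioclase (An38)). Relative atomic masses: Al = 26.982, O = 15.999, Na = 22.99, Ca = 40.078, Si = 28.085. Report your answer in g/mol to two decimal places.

268.29 g/mol

The formula mass is the sum 0.62×22.99 + 0.38×40.078 + 1.38×26.982 + 2.62×28.085 + 8×15.999.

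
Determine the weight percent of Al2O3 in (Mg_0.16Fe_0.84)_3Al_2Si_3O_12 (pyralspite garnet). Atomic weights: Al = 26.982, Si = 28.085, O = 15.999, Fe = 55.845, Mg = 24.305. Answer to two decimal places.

Molar mass of (Mg_0.16Fe_0.84)_3Al_2Si_3O_12 = 0.48×24.305 + 2.52×55.845 + 2×26.982 + 3×28.085 + 12×15.999 = 482.603 g/mol.
Each formula unit contains 2 Al, equivalent to 2/2 = 1.0000 mol Al2O3.
M(Al2O3) = 2×26.982 + 3×15.999 = 101.961 g/mol.
Mass of Al2O3 per formula unit = 1.0000 × 101.961 = 101.961 g.
Al2O3 wt% = 101.961 / 482.603 × 100 = 21.13%.

21.13 wt%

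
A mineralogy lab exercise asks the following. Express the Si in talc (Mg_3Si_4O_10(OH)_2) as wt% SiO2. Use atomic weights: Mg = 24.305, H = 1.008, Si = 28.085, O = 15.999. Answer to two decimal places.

63.37 wt%

M(Mg_3Si_4O_10(OH)_2) = 379.259 g/mol; M(SiO2) = 60.083 g/mol.
Moles SiO2 per formula unit = 4 Si ÷ 1 = 4.0000.
SiO2 fraction = (4.0000 × 60.083) / 379.259 = 240.332/379.259 = 0.6337.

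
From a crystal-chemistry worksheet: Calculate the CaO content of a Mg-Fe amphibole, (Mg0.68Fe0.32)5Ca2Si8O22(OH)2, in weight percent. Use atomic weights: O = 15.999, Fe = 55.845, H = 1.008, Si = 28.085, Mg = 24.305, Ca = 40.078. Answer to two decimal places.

13.00 wt%

Molar mass of (Mg0.68Fe0.32)5Ca2Si8O22(OH)2 = 3.40×24.305 + 1.60×55.845 + 2×40.078 + 8×28.085 + 24×15.999 + 2×1.008 = 862.817 g/mol.
Each formula unit contains 2 Ca, equivalent to 2/1 = 2.0000 mol CaO.
M(CaO) = 1×40.078 + 1×15.999 = 56.077 g/mol.
Mass of CaO per formula unit = 2.0000 × 56.077 = 112.154 g.
CaO wt% = 112.154 / 862.817 × 100 = 13.00%.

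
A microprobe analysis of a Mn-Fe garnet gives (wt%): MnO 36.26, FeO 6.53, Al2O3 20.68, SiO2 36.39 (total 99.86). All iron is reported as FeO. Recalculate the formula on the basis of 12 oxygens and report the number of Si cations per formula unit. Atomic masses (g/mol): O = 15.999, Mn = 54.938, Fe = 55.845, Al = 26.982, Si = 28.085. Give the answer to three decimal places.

3.001 Si apfu

MnO: 36.26/70.937 = 0.51116 mol → 0.51116 mol Mn, 0.51116 mol O.
FeO: 6.53/71.844 = 0.09089 mol → 0.09089 mol Fe, 0.09089 mol O.
Al2O3: 20.68/101.961 = 0.20282 mol → 0.40564 mol Al, 0.60846 mol O.
SiO2: 36.39/60.083 = 0.60566 mol → 0.60566 mol Si, 1.21132 mol O.
Total oxygen = 2.42183 mol. Normalization factor = 12/2.42183 = 4.95493.
Si per 12 O = 0.60566 × 4.95493 = 3.001.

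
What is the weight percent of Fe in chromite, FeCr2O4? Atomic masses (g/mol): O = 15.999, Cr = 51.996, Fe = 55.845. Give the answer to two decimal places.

24.95 wt%

Molar mass of FeCr2O4: 1*55.845 + 2*51.996 + 4*15.999 = 223.833 g/mol.
Mass of Fe per formula unit: 1 × 55.845 = 55.845 g.
Weight fraction Fe = 55.845 / 223.833 = 0.2495.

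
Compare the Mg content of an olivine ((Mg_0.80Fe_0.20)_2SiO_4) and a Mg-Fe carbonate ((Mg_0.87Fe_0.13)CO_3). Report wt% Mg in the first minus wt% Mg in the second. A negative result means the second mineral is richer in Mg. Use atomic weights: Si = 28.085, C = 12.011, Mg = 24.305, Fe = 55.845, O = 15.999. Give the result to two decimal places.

M((Mg_0.80Fe_0.20)_2SiO_4) = 153.307 g/mol, so wt% Mg = 38.888/153.307 × 100 = 25.37%.
M((Mg_0.87Fe_0.13)CO_3) = 88.413 g/mol, so wt% Mg = 21.145/88.413 × 100 = 23.92%.
25.37 − 23.92 = 1.45 pp.

1.45 percentage points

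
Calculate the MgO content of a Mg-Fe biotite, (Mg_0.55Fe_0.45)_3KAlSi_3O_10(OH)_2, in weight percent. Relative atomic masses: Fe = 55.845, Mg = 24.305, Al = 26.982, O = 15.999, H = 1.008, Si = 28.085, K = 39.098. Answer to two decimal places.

Molar mass of (Mg_0.55Fe_0.45)_3KAlSi_3O_10(OH)_2 = 1.65×24.305 + 1.35×55.845 + 1×39.098 + 1×26.982 + 3×28.085 + 12×15.999 + 2×1.008 = 459.833 g/mol.
Each formula unit contains 1.65 Mg, equivalent to 1.65/1 = 1.6500 mol MgO.
M(MgO) = 1×24.305 + 1×15.999 = 40.304 g/mol.
Mass of MgO per formula unit = 1.6500 × 40.304 = 66.502 g.
MgO wt% = 66.502 / 459.833 × 100 = 14.46%.

14.46 wt%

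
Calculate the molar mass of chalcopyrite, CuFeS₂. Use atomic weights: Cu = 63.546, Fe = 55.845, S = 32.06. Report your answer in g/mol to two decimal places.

183.51 g/mol

Cu: 1 × 63.546 = 63.5460
Fe: 1 × 55.845 = 55.8450
S: 2 × 32.06 = 64.1200
Summing the contributions gives the formula mass.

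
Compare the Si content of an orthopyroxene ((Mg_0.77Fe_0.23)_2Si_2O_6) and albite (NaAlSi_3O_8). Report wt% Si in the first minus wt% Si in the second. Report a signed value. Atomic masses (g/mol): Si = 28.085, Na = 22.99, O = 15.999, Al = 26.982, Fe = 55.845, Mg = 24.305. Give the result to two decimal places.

M((Mg_0.77Fe_0.23)_2Si_2O_6) = 215.282 g/mol, so wt% Si = 56.170/215.282 × 100 = 26.09%.
M(NaAlSi_3O_8) = 262.219 g/mol, so wt% Si = 84.255/262.219 × 100 = 32.13%.
26.09 − 32.13 = -6.04 pp.

-6.04 percentage points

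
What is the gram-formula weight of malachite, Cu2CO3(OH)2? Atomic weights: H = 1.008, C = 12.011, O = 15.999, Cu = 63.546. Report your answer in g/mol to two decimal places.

Cu: 2 × 63.546 = 127.0920
C: 1 × 12.011 = 12.0110
O: 5 × 15.999 = 79.9950
H: 2 × 1.008 = 2.0160
Summing the contributions gives the formula mass.

221.11 g/mol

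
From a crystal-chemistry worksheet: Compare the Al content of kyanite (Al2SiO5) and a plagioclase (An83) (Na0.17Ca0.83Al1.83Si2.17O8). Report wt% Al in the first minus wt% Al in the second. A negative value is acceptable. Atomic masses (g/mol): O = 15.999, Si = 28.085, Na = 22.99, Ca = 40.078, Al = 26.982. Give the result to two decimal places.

Al in Al2SiO5: molar mass 162.044 g/mol; 2×26.982 = 53.964 g → 33.30 wt%.
Al in Na0.17Ca0.83Al1.83Si2.17O8: molar mass 275.487 g/mol; 1.83×26.982 = 49.377 g → 17.92 wt%.
Difference = 33.30 − 17.92 = 15.38 percentage points.

15.38 percentage points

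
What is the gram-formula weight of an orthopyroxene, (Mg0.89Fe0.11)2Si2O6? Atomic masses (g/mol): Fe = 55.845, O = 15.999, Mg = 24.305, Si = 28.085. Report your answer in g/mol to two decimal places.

M = 1.78(24.305) + 0.22(55.845) + 2(28.085) + 6(15.999)

207.71 g/mol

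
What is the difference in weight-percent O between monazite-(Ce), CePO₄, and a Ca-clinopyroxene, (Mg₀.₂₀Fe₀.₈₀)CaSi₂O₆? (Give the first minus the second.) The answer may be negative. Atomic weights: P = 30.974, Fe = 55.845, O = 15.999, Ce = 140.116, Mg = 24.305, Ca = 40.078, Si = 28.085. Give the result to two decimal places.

-12.48 percentage points

M(CePO₄) = 235.086 g/mol, so wt% O = 63.996/235.086 × 100 = 27.22%.
M((Mg₀.₂₀Fe₀.₈₀)CaSi₂O₆) = 241.779 g/mol, so wt% O = 95.994/241.779 × 100 = 39.70%.
27.22 − 39.70 = -12.48 pp.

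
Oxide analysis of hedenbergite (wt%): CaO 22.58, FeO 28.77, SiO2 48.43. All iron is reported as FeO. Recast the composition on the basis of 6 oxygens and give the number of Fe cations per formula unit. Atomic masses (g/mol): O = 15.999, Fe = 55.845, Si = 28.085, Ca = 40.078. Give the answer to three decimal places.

0.995 Fe apfu

CaO: 22.58/56.077 = 0.40266 mol → 0.40266 mol Ca, 0.40266 mol O.
FeO: 28.77/71.844 = 0.40045 mol → 0.40045 mol Fe, 0.40045 mol O.
SiO2: 48.43/60.083 = 0.80605 mol → 0.80605 mol Si, 1.61210 mol O.
Total oxygen = 2.41521 mol. Normalization factor = 6/2.41521 = 2.48426.
Fe per 6 O = 0.40045 × 2.48426 = 0.995.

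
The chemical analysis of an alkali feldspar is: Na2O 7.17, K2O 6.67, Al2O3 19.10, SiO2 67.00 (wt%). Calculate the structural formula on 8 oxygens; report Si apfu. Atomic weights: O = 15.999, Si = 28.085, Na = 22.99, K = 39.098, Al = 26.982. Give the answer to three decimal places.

2.995 Si apfu

Na2O (M=61.979): mol = 0.11568; Na = 0.23136, O = 0.11568.
K2O (M=94.195): mol = 0.07081; K = 0.14162, O = 0.07081.
Al2O3 (M=101.961): mol = 0.18733; Al = 0.37466, O = 0.56199.
SiO2 (M=60.083): mol = 1.11512; Si = 1.11512, O = 2.23024.
ΣO = 2.97872; factor = 8/ΣO = 2.68572.
Si apfu = 1.11512 × 2.68572 = 2.995.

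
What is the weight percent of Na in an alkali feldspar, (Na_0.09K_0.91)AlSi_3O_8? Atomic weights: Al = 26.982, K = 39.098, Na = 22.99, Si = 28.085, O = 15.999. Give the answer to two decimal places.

Formula mass = 0.09×22.99 + 0.91×39.098 + 1×26.982 + 3×28.085 + 8×15.999 = 276.877 g/mol, of which 2.069 g is Na.
So Na makes up 2.069/276.877 = 0.0075 of the mass, i.e. 0.75%.

0.75 mass %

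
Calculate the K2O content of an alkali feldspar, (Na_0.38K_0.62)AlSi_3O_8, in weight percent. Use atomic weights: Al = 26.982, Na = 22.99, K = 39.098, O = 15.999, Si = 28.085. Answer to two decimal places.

10.73 wt%

Molar mass of (Na_0.38K_0.62)AlSi_3O_8 = 0.38*22.99 + 0.62*39.098 + 1*26.982 + 3*28.085 + 8*15.999 = 272.206 g/mol.
Each formula unit contains 0.62 K, equivalent to 0.62/2 = 0.3100 mol K2O.
M(K2O) = 2×39.098 + 1×15.999 = 94.195 g/mol.
Mass of K2O per formula unit = 0.3100 × 94.195 = 29.200 g.
K2O wt% = 29.200 / 272.206 × 100 = 10.73%.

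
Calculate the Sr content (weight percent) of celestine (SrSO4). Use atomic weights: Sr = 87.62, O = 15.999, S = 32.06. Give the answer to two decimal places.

47.70 weight percent

M(SrSO4) = 183.676 g/mol.
Sr contributes 1 × 87.62 = 87.620 g per mole.
87.620/183.676 = 0.4770 → 47.70%.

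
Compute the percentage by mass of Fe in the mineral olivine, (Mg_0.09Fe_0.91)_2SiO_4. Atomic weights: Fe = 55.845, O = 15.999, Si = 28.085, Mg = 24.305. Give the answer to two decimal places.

Molar mass of (Mg_0.09Fe_0.91)_2SiO_4: 0.18*24.305 + 1.82*55.845 + 1*28.085 + 4*15.999 = 198.094 g/mol.
Mass of Fe per formula unit: 1.82 × 55.845 = 101.638 g.
Weight fraction Fe = 101.638 / 198.094 = 0.5131.

51.31 wt%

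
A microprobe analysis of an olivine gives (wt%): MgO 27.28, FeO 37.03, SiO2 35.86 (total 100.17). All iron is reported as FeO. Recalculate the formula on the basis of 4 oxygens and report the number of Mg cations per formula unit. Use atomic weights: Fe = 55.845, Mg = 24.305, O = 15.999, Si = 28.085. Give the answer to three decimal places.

1.135 Mg apfu

MgO (M=40.304): mol = 0.67686; Mg = 0.67686, O = 0.67686.
FeO (M=71.844): mol = 0.51542; Fe = 0.51542, O = 0.51542.
SiO2 (M=60.083): mol = 0.59684; Si = 0.59684, O = 1.19368.
ΣO = 2.38596; factor = 4/ΣO = 1.67647.
Mg apfu = 0.67686 × 1.67647 = 1.135.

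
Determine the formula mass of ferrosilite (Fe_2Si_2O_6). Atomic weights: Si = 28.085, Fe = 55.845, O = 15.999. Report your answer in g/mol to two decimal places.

263.85 g/mol

M = 2·55.845 + 2·28.085 + 6·15.999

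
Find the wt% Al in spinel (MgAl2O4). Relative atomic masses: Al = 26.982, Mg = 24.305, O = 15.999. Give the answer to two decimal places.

37.93 mass %

Molar mass of MgAl2O4: 1*24.305 + 2*26.982 + 4*15.999 = 142.265 g/mol.
Mass of Al per formula unit: 2 × 26.982 = 53.964 g.
Weight fraction Al = 53.964 / 142.265 = 0.3793.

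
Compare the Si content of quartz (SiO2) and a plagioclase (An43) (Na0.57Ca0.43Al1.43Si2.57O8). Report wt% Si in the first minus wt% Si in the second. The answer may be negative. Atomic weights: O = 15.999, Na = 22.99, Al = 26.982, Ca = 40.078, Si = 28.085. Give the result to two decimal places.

19.92 percentage points

Si in SiO2: molar mass 60.083 g/mol; 1×28.085 = 28.085 g → 46.74 wt%.
Si in Na0.57Ca0.43Al1.43Si2.57O8: molar mass 269.093 g/mol; 2.57×28.085 = 72.178 g → 26.82 wt%.
Difference = 46.74 − 26.82 = 19.92 percentage points.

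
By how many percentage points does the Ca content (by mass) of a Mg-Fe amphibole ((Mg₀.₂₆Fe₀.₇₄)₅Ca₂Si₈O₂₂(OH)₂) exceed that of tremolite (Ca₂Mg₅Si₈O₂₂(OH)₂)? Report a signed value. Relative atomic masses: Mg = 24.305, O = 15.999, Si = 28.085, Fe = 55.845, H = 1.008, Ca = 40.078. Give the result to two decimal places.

-1.24 percentage points

M((Mg₀.₂₆Fe₀.₇₄)₅Ca₂Si₈O₂₂(OH)₂) = 929.051 g/mol, so wt% Ca = 80.156/929.051 × 100 = 8.63%.
M(Ca₂Mg₅Si₈O₂₂(OH)₂) = 812.353 g/mol, so wt% Ca = 80.156/812.353 × 100 = 9.87%.
8.63 − 9.87 = -1.24 pp.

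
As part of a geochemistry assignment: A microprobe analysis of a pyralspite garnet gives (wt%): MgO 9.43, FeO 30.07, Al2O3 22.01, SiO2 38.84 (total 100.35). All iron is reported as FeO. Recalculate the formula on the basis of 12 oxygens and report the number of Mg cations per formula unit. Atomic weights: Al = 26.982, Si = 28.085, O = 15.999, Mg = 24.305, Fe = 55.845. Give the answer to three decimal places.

MgO (M=40.304): mol = 0.23397; Mg = 0.23397, O = 0.23397.
FeO (M=71.844): mol = 0.41855; Fe = 0.41855, O = 0.41855.
Al2O3 (M=101.961): mol = 0.21587; Al = 0.43174, O = 0.64761.
SiO2 (M=60.083): mol = 0.64644; Si = 0.64644, O = 1.29288.
ΣO = 2.59301; factor = 12/ΣO = 4.62783.
Mg apfu = 0.23397 × 4.62783 = 1.083.

1.083 Mg apfu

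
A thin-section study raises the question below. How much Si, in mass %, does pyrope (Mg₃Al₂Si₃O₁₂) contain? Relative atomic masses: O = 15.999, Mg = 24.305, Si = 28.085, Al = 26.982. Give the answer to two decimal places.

Molar mass of Mg₃Al₂Si₃O₁₂: 3*24.305 + 2*26.982 + 3*28.085 + 12*15.999 = 403.122 g/mol.
Mass of Si per formula unit: 3 × 28.085 = 84.255 g.
Weight fraction Si = 84.255 / 403.122 = 0.2090.

20.90 mass %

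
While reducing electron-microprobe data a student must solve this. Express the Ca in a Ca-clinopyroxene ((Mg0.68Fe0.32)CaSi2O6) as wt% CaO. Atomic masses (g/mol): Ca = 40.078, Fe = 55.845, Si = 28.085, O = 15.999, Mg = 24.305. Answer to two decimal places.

24.74 wt%

M((Mg0.68Fe0.32)CaSi2O6) = 226.640 g/mol; M(CaO) = 56.077 g/mol.
Moles CaO per formula unit = 1 Ca ÷ 1 = 1.0000.
CaO fraction = (1.0000 × 56.077) / 226.640 = 56.077/226.640 = 0.2474.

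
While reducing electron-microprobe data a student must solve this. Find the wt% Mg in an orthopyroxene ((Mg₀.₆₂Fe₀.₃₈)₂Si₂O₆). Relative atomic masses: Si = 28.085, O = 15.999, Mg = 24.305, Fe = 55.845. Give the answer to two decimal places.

13.41 wt%

M((Mg₀.₆₂Fe₀.₃₈)₂Si₂O₆) = 224.744 g/mol.
Mg contributes 1.24 × 24.305 = 30.138 g per mole.
30.138/224.744 = 0.1341 → 13.41%.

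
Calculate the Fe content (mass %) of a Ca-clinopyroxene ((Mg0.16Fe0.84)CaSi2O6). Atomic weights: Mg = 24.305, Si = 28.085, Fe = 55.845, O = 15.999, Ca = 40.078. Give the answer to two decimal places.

19.30 mass %

Formula mass = 0.16·24.305 + 0.84·55.845 + 1·40.078 + 2·28.085 + 6·15.999 = 243.041 g/mol, of which 46.910 g is Fe.
So Fe makes up 46.910/243.041 = 0.1930 of the mass, i.e. 19.30%.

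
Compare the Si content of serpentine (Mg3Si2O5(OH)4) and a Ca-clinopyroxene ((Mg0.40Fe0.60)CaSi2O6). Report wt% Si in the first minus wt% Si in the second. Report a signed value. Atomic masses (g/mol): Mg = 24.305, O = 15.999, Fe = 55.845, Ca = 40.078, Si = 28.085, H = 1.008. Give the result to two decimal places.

First mineral: 56.170 g Si in 277.108 g formula = 20.27 wt% Si.
Second mineral: 56.170 g Si in 235.471 g formula = 23.85 wt% Si.
20.27% − 23.85% gives a difference of -3.58 percentage points.

-3.58 percentage points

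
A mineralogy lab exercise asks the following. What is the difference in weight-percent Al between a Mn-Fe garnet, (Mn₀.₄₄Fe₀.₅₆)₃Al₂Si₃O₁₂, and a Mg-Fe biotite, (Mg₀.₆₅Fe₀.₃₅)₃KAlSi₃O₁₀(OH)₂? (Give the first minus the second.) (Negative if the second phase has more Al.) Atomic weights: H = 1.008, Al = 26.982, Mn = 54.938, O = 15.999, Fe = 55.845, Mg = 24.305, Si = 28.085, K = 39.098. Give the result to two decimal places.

M((Mn₀.₄₄Fe₀.₅₆)₃Al₂Si₃O₁₂) = 496.545 g/mol, so wt% Al = 53.964/496.545 × 100 = 10.87%.
M((Mg₀.₆₅Fe₀.₃₅)₃KAlSi₃O₁₀(OH)₂) = 450.371 g/mol, so wt% Al = 26.982/450.371 × 100 = 5.99%.
10.87 − 5.99 = 4.88 pp.

4.88 percentage points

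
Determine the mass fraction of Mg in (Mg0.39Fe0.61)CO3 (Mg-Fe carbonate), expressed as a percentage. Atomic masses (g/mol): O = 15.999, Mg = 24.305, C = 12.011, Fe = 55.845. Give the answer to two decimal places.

M((Mg0.39Fe0.61)CO3) = 103.552 g/mol.
Mg contributes 0.39 × 24.305 = 9.479 g per mole.
9.479/103.552 = 0.0915 → 9.15%.

9.15 mass %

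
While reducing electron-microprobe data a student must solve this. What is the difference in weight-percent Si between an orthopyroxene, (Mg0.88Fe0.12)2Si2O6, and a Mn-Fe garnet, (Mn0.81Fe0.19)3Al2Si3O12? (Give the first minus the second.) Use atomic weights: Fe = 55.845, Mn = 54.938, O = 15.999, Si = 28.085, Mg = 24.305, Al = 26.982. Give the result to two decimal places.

9.96 percentage points

First mineral: 56.170 g Si in 208.344 g formula = 26.96 wt% Si.
Second mineral: 84.255 g Si in 495.538 g formula = 17.00 wt% Si.
26.96% − 17.00% gives a difference of 9.96 percentage points.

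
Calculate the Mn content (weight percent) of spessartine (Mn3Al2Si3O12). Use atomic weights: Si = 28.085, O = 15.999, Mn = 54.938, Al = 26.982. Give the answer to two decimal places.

Molar mass of Mn3Al2Si3O12: 3×54.938 + 2×26.982 + 3×28.085 + 12×15.999 = 495.021 g/mol.
Mass of Mn per formula unit: 3 × 54.938 = 164.814 g.
Weight fraction Mn = 164.814 / 495.021 = 0.3329.

33.29 weight percent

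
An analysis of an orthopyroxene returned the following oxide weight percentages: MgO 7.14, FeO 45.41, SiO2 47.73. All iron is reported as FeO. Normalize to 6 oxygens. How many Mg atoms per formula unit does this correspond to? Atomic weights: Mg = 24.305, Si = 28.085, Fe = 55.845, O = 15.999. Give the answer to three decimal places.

0.443 Mg apfu

MgO: 7.14/40.304 = 0.17715 mol → 0.17715 mol Mg, 0.17715 mol O.
FeO: 45.41/71.844 = 0.63206 mol → 0.63206 mol Fe, 0.63206 mol O.
SiO2: 47.73/60.083 = 0.79440 mol → 0.79440 mol Si, 1.58880 mol O.
Total oxygen = 2.39801 mol. Normalization factor = 6/2.39801 = 2.50207.
Mg per 6 O = 0.17715 × 2.50207 = 0.443.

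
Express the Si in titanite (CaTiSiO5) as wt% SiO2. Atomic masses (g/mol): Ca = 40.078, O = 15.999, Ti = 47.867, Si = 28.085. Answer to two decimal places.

30.65 wt%

M(CaTiSiO5) = 196.025 g/mol; M(SiO2) = 60.083 g/mol.
Moles SiO2 per formula unit = 1 Si ÷ 1 = 1.0000.
SiO2 fraction = (1.0000 × 60.083) / 196.025 = 60.083/196.025 = 0.3065.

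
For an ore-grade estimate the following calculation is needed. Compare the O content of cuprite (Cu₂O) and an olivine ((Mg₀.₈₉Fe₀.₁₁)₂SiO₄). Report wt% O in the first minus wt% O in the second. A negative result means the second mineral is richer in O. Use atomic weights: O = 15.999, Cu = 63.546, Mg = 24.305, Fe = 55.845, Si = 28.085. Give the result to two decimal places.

-32.17 percentage points

M(Cu₂O) = 143.091 g/mol, so wt% O = 15.999/143.091 × 100 = 11.18%.
M((Mg₀.₈₉Fe₀.₁₁)₂SiO₄) = 147.630 g/mol, so wt% O = 63.996/147.630 × 100 = 43.35%.
11.18 − 43.35 = -32.17 pp.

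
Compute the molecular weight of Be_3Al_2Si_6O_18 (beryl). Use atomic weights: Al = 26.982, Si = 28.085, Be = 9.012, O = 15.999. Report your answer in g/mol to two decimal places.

537.49 g/mol

Be: 3 × 9.012 = 27.0360
Al: 2 × 26.982 = 53.9640
Si: 6 × 28.085 = 168.5100
O: 18 × 15.999 = 287.9820
Summing the contributions gives the formula mass.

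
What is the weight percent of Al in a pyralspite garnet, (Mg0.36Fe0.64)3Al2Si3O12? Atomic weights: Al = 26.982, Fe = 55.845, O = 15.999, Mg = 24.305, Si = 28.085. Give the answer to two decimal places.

11.64 mass %

Molar mass of (Mg0.36Fe0.64)3Al2Si3O12: 1.08*24.305 + 1.92*55.845 + 2*26.982 + 3*28.085 + 12*15.999 = 463.679 g/mol.
Mass of Al per formula unit: 2 × 26.982 = 53.964 g.
Weight fraction Al = 53.964 / 463.679 = 0.1164.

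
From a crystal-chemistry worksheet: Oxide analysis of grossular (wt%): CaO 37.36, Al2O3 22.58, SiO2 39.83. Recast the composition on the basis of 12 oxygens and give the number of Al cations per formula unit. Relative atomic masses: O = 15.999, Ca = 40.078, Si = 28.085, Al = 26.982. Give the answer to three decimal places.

2.001 Al apfu

CaO: 37.36/56.077 = 0.66623 mol → 0.66623 mol Ca, 0.66623 mol O.
Al2O3: 22.58/101.961 = 0.22146 mol → 0.44292 mol Al, 0.66438 mol O.
SiO2: 39.83/60.083 = 0.66292 mol → 0.66292 mol Si, 1.32584 mol O.
Total oxygen = 2.65645 mol. Normalization factor = 12/2.65645 = 4.51731.
Al per 12 O = 0.44292 × 4.51731 = 2.001.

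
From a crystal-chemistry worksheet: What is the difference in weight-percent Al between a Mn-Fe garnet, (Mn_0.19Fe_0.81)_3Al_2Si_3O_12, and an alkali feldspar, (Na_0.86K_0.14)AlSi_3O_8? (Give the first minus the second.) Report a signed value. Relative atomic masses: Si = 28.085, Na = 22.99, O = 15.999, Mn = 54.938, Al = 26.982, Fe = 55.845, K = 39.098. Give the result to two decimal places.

0.65 percentage points

M((Mn_0.19Fe_0.81)_3Al_2Si_3O_12) = 497.225 g/mol, so wt% Al = 53.964/497.225 × 100 = 10.85%.
M((Na_0.86K_0.14)AlSi_3O_8) = 264.474 g/mol, so wt% Al = 26.982/264.474 × 100 = 10.20%.
10.85 − 10.20 = 0.65 pp.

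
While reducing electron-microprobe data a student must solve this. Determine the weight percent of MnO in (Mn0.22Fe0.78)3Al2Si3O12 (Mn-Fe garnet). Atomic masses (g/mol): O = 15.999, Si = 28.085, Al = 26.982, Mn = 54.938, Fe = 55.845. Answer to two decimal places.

9.42 wt%

Formula mass = 497.143 g/mol.
0.66 Mn → 0.6600 mol MnO per formula unit; M(MnO) = 70.937, so MnO mass = 46.818 g.
46.818/497.143 × 100 = 9.42 wt%.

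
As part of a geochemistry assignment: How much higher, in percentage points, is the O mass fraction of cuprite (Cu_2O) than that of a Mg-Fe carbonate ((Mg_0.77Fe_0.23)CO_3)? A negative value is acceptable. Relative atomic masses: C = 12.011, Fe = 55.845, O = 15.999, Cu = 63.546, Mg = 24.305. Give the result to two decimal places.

-41.24 percentage points

First mineral: 15.999 g O in 143.091 g formula = 11.18 wt% O.
Second mineral: 47.997 g O in 91.567 g formula = 52.42 wt% O.
11.18% − 52.42% gives a difference of -41.24 percentage points.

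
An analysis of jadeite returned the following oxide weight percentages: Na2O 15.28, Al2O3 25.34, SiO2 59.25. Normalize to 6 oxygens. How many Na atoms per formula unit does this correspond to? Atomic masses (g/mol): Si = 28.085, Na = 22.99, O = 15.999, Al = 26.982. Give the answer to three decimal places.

0.998 Na apfu

Na2O (M=61.979): mol = 0.24654; Na = 0.49308, O = 0.24654.
Al2O3 (M=101.961): mol = 0.24853; Al = 0.49706, O = 0.74559.
SiO2 (M=60.083): mol = 0.98614; Si = 0.98614, O = 1.97228.
ΣO = 2.96441; factor = 6/ΣO = 2.02401.
Na apfu = 0.49308 × 2.02401 = 0.998.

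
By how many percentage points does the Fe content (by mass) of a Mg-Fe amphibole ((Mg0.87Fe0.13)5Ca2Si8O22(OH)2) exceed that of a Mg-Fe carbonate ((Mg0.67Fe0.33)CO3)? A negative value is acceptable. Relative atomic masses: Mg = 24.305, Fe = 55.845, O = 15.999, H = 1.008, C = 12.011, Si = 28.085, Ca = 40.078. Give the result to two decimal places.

-15.10 percentage points

M((Mg0.87Fe0.13)5Ca2Si8O22(OH)2) = 832.854 g/mol, so wt% Fe = 36.299/832.854 × 100 = 4.36%.
M((Mg0.67Fe0.33)CO3) = 94.721 g/mol, so wt% Fe = 18.429/94.721 × 100 = 19.46%.
4.36 − 19.46 = -15.10 pp.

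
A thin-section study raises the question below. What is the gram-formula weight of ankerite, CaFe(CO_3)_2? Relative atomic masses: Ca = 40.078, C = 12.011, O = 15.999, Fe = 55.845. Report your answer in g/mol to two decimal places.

M = 1(40.078) + 1(55.845) + 2(12.011) + 6(15.999)

215.94 g/mol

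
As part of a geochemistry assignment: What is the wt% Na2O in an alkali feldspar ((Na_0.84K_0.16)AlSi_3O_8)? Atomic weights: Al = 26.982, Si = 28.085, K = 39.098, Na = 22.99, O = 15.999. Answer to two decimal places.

Formula mass = 264.796 g/mol.
0.84 Na → 0.4200 mol Na2O per formula unit; M(Na2O) = 61.979, so Na2O mass = 26.031 g.
26.031/264.796 × 100 = 9.83 wt%.

9.83 wt%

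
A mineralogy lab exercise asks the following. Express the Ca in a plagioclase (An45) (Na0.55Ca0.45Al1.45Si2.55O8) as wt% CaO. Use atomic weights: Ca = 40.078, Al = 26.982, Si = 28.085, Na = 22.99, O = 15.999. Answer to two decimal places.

9.37 wt%

Molar mass of Na0.55Ca0.45Al1.45Si2.55O8 = 0.55×22.99 + 0.45×40.078 + 1.45×26.982 + 2.55×28.085 + 8×15.999 = 269.412 g/mol.
Each formula unit contains 0.45 Ca, equivalent to 0.45/1 = 0.4500 mol CaO.
M(CaO) = 1×40.078 + 1×15.999 = 56.077 g/mol.
Mass of CaO per formula unit = 0.4500 × 56.077 = 25.235 g.
CaO wt% = 25.235 / 269.412 × 100 = 9.37%.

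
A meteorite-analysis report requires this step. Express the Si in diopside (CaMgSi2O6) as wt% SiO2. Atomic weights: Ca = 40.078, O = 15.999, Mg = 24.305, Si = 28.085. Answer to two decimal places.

Molar mass of CaMgSi2O6 = 1·40.078 + 1·24.305 + 2·28.085 + 6·15.999 = 216.547 g/mol.
Each formula unit contains 2 Si, equivalent to 2/1 = 2.0000 mol SiO2.
M(SiO2) = 1×28.085 + 2×15.999 = 60.083 g/mol.
Mass of SiO2 per formula unit = 2.0000 × 60.083 = 120.166 g.
SiO2 wt% = 120.166 / 216.547 × 100 = 55.49%.

55.49 wt%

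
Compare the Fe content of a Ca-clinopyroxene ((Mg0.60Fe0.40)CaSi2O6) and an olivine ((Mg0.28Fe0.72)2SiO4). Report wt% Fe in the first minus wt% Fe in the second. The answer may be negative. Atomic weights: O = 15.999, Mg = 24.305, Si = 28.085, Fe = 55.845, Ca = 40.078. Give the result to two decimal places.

-33.46 percentage points

Fe in (Mg0.60Fe0.40)CaSi2O6: molar mass 229.163 g/mol; 0.40×55.845 = 22.338 g → 9.75 wt%.
Fe in (Mg0.28Fe0.72)2SiO4: molar mass 186.109 g/mol; 1.44×55.845 = 80.417 g → 43.21 wt%.
Difference = 9.75 − 43.21 = -33.46 percentage points.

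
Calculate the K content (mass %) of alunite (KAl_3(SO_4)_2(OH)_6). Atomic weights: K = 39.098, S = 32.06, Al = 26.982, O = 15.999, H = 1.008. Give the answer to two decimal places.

9.44 mass %

Formula mass = 1·39.098 + 3·26.982 + 2·32.06 + 14·15.999 + 6·1.008 = 414.198 g/mol, of which 39.098 g is K.
So K makes up 39.098/414.198 = 0.0944 of the mass, i.e. 9.44%.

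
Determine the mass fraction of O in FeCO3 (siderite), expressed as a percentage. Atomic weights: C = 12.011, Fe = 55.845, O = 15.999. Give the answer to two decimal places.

41.43 mass %

Formula mass = 1·55.845 + 1·12.011 + 3·15.999 = 115.853 g/mol, of which 47.997 g is O.
So O makes up 47.997/115.853 = 0.4143 of the mass, i.e. 41.43%.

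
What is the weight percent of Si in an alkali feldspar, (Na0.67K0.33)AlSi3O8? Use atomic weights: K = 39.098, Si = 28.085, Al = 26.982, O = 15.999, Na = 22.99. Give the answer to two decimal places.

31.49 wt%

Molar mass of (Na0.67K0.33)AlSi3O8: 0.67·22.99 + 0.33·39.098 + 1·26.982 + 3·28.085 + 8·15.999 = 267.535 g/mol.
Mass of Si per formula unit: 3 × 28.085 = 84.255 g.
Weight fraction Si = 84.255 / 267.535 = 0.3149.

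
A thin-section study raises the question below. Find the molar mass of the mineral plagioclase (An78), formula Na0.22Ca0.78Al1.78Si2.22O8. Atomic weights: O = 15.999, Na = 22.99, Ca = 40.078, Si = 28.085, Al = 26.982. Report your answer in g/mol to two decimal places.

274.69 g/mol

M = 0.22*22.99 + 0.78*40.078 + 1.78*26.982 + 2.22*28.085 + 8*15.999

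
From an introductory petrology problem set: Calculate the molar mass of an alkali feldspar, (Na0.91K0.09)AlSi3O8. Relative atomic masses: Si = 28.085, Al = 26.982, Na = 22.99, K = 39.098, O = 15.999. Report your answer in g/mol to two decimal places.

M = 0.91(22.99) + 0.09(39.098) + 1(26.982) + 3(28.085) + 8(15.999)

263.67 g/mol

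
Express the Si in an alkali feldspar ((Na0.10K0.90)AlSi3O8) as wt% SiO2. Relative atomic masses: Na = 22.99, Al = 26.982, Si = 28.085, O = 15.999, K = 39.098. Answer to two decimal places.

65.14 wt%

Formula mass = 276.716 g/mol.
3 Si → 3.0000 mol SiO2 per formula unit; M(SiO2) = 60.083, so SiO2 mass = 180.249 g.
180.249/276.716 × 100 = 65.14 wt%.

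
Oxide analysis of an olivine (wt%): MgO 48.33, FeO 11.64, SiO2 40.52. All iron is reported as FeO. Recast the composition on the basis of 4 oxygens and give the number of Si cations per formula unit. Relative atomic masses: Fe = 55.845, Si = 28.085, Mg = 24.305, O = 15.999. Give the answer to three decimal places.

MgO (M=40.304): mol = 1.19914; Mg = 1.19914, O = 1.19914.
FeO (M=71.844): mol = 0.16202; Fe = 0.16202, O = 0.16202.
SiO2 (M=60.083): mol = 0.67440; Si = 0.67440, O = 1.34880.
ΣO = 2.70996; factor = 4/ΣO = 1.47604.
Si apfu = 0.67440 × 1.47604 = 0.995.

0.995 Si apfu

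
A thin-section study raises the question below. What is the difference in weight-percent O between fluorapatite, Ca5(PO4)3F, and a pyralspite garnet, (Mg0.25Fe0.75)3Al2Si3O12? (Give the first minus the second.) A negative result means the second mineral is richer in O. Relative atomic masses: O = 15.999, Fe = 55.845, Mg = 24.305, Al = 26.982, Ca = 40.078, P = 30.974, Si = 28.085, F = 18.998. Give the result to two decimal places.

M(Ca5(PO4)3F) = 504.298 g/mol, so wt% O = 191.988/504.298 × 100 = 38.07%.
M((Mg0.25Fe0.75)3Al2Si3O12) = 474.087 g/mol, so wt% O = 191.988/474.087 × 100 = 40.50%.
38.07 − 40.50 = -2.43 pp.

-2.43 percentage points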